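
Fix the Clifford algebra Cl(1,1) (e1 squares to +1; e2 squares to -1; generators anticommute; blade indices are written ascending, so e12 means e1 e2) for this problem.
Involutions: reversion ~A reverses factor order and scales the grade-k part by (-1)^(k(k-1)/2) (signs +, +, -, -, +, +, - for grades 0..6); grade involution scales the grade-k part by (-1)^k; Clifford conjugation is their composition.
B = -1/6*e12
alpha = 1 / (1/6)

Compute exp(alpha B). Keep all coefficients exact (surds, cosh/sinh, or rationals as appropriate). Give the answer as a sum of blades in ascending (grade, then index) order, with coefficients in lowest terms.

B^2 = (-1/6)^2*(e12)^2 = 1/36*(+1) = 1/36 (a basis 2-blade squares to minus the product of its generators' squares).
B^2 = 1/36 — B^2 > 0, so the exponential closes hyperbolically: l = 1/6, alpha*l = 1, so exp(alpha B) = cosh(1) + (sinh(1)/(1/6))*B = cosh(1) + (6*sinh(1))*B.
Answer: cosh(1) - sinh(1)*e12


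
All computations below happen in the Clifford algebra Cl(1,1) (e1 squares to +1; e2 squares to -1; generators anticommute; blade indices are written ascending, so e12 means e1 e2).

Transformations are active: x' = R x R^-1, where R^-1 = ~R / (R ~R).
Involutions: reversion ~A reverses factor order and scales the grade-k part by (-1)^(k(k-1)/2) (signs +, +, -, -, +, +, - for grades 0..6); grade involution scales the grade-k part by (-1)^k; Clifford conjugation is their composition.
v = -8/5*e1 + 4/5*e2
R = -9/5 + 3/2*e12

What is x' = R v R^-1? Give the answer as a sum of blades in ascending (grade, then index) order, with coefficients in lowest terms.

~R = -9/5 - 3/2*e12, and R ~R = 99/100, so R^-1 = ~R / (99/100).
R v = 42/25*e1 + 24/25*e2
Answer: -248/55*e1 - 236/55*e2


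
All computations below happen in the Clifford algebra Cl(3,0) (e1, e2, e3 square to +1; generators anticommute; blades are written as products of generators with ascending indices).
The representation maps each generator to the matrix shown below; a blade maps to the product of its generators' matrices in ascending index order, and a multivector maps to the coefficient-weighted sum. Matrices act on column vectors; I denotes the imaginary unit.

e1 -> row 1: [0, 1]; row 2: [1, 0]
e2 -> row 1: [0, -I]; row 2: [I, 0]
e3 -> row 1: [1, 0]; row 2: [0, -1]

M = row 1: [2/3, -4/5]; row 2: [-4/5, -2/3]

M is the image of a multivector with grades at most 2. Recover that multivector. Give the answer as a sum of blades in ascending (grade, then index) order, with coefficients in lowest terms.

Method: 1, rho(e1), rho(e2), rho(e3) form a trace-orthogonal basis of the 2x2 complex matrices (tr(X Y) = 2 if X = Y, else 0), so M = m0*1 + m1*rho(e1) + m2*rho(e2) + m3*rho(e3) with m0 = tr(M)/2 = 0, m1 = tr(M rho(e1))/2 = -4/5, m2 = tr(M rho(e2))/2 = 0, m3 = tr(M rho(e3))/2 = 2/3.
Multiplying table entries, the bivector images are rho(e1 e2) = I*rho(e3), rho(e1 e3) = -I*rho(e2), rho(e2 e3) = I*rho(e1); with real blade coefficients the real parts of m0..m3 are the coefficients of 1, e1, e2, e3 and the imaginary parts give the bivectors (e2 e3: Im m1, e1 e3: -Im m2, e1 e2: Im m3).
Answer: -4/5*e1 + 2/3*e3


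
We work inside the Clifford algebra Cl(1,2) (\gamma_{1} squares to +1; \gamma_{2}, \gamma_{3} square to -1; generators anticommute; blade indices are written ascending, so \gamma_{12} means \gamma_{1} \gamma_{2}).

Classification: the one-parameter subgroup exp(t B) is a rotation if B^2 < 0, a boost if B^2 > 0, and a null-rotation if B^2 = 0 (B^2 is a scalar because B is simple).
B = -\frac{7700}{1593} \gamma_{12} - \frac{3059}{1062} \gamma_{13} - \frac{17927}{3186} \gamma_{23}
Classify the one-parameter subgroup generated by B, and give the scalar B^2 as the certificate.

B^2 term by term: the squares give (-\frac{7700}{1593})^2*(\gamma_{12})^2 + (-\frac{3059}{1062})^2*(\gamma_{13})^2 + (-\frac{17927}{3186})^2*(\gamma_{23})^2 = \frac{59290000}{2537649}*(+1) + \frac{9357481}{1127844}*(+1) + \frac{321377329}{10150596}*(-1) = 0 (each basis 2-blade squares to minus the product of its generators' squares); cross terms between blades sharing an index anticommute and cancel. So B^2 = 0.
Answer: null-rotation, certificate B^2 = 0. Note: conjugating B changes its blade decomposition but never the scalar B^2 = 0, whose sign settles the classification.


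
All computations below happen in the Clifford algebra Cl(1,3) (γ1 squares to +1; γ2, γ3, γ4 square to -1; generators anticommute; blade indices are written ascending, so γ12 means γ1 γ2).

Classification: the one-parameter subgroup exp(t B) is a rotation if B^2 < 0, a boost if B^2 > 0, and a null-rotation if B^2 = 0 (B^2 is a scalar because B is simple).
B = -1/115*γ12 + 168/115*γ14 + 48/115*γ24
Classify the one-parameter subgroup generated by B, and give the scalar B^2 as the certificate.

B^2 term by term: the squares give (-1/115)^2*(γ12)^2 + (168/115)^2*(γ14)^2 + (48/115)^2*(γ24)^2 = 1/13225*(+1) + 28224/13225*(+1) + 2304/13225*(-1) = 49/25 (each basis 2-blade squares to minus the product of its generators' squares); cross terms between blades sharing an index anticommute and cancel. So B^2 = 49/25.
Answer: boost, certificate B^2 = 49/25. The scalar 49/25 is the complete invariant here: its sign names the subgroup type.


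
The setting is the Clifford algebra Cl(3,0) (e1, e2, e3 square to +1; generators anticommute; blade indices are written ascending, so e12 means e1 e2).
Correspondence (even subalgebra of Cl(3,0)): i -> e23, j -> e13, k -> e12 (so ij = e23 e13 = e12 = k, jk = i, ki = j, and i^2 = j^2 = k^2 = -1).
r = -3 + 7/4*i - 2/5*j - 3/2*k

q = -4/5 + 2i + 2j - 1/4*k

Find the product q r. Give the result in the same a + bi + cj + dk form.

In blades: q = -4/5 - 1/4*e12 + 2*e13 + 2*e23, r = -3 - 3/2*e12 - 2/5*e13 + 7/4*e23.
Distribute q over r term by term (generator squares from the signature, products reordered to ascending indices): (-4/5)*r = 12/5 + 6/5*e12 + 8/25*e13 - 7/5*e23; (-1/4*e12)*r = -3/8 + 3/4*e12 - 7/16*e13 - 1/10*e23; (2*e13)*r = 4/5 - 7/2*e12 - 6*e13 - 3*e23; (2*e23)*r = -7/2 - 4/5*e12 + 3*e13 - 6*e23.
Sum: -27/40 - 47/20*e12 - 1247/400*e13 - 21/2*e23; translating back through the correspondence:
Answer: -27/40 - 21/2*i - 1247/400*j - 47/20*k


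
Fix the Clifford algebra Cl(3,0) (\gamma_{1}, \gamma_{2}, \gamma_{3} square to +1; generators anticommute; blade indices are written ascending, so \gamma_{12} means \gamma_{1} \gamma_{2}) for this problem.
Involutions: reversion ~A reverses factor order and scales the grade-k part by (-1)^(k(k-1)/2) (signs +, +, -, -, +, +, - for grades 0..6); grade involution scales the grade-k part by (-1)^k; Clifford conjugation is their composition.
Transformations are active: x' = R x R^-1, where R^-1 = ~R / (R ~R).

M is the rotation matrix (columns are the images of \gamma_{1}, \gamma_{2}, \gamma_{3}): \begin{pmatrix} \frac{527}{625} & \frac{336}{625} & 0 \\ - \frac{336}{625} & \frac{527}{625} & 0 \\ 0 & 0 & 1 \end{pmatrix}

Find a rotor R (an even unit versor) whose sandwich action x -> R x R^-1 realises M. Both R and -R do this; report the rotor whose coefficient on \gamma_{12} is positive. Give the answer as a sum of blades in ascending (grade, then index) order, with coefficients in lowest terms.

Method: write R = a + b12*\gamma_{12} + b13*\gamma_{13} + b23*\gamma_{23} with a^2 + b12^2 + b13^2 + b23^2 = 1 (so R^-1 = ~R). Expanding the columns R e_j ~R gives tr M = 4a^2 - 1 and, from the antisymmetric part, M21 - M12 = -4a*b12, M13 - M31 = 4a*b13, M32 - M23 = -4a*b23.
Here tr M = \frac{1679}{625}, so a^2 = (1 + tr M)/4 = \frac{576}{625} and a = ±\frac{24}{25}. Taking a = \frac{24}{25}: M21 - M12 = -\frac{672}{625}, M13 - M31 = 0, M32 - M23 = 0, giving b12 = \frac{7}{25}, b13 = 0, b23 = 0, i.e. R = \frac{24}{25} + \frac{7}{25} \gamma_{12}.
Its \gamma_{12} coefficient is already positive.
Answer: \frac{24}{25} + \frac{7}{25} \gamma_{12}. Recall the cover is two-to-one: with M of trace \frac{1679}{625}, both preimages act alike, and the stated \gamma_{12} sign chooses the sheet.


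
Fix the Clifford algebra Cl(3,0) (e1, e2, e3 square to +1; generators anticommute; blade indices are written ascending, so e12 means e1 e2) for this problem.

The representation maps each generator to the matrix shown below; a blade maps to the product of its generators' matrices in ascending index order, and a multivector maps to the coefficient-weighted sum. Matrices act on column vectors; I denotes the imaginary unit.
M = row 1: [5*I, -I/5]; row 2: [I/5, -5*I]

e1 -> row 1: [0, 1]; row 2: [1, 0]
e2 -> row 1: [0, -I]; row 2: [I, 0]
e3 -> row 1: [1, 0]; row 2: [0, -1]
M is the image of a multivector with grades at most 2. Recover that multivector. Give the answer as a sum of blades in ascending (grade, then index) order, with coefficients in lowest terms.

Method: 1, rho(e1), rho(e2), rho(e3) form a trace-orthogonal basis of the 2x2 complex matrices (tr(X Y) = 2 if X = Y, else 0), so M = m0*1 + m1*rho(e1) + m2*rho(e2) + m3*rho(e3) with m0 = tr(M)/2 = 0, m1 = tr(M rho(e1))/2 = 0, m2 = tr(M rho(e2))/2 = 1/5, m3 = tr(M rho(e3))/2 = 5*I.
Multiplying table entries, the bivector images are rho(e12) = I*rho(e3), rho(e13) = -I*rho(e2), rho(e23) = I*rho(e1); with real blade coefficients the real parts of m0..m3 are the coefficients of 1, e1, e2, e3 and the imaginary parts give the bivectors (e23: Im m1, e13: -Im m2, e12: Im m3).
Answer: 1/5*e2 + 5*e12


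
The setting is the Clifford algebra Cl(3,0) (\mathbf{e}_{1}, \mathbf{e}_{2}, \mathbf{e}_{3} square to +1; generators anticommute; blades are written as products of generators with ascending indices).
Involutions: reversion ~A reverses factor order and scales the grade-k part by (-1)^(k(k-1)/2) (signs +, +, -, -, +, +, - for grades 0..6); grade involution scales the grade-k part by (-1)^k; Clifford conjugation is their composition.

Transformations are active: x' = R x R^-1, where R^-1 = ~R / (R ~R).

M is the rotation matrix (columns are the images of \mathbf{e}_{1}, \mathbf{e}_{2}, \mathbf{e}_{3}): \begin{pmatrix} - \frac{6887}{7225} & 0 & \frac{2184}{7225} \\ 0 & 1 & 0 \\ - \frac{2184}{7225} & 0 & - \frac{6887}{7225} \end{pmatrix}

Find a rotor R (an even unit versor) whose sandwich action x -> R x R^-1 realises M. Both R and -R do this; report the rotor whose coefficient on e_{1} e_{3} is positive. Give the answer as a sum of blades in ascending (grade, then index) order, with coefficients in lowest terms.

Method: write R = a + b12*e_{1} e_{2} + b13*e_{1} e_{3} + b23*e_{2} e_{3} with a^2 + b12^2 + b13^2 + b23^2 = 1 (so R^-1 = ~R). Expanding the columns R e_j ~R gives tr M = 4a^2 - 1 and, from the antisymmetric part, M21 - M12 = -4a*b12, M13 - M31 = 4a*b13, M32 - M23 = -4a*b23.
Here tr M = -\frac{6549}{7225}, so a^2 = (1 + tr M)/4 = \frac{169}{7225} and a = ±\frac{13}{85}. Taking a = \frac{13}{85}: M21 - M12 = 0, M13 - M31 = \frac{4368}{7225}, M32 - M23 = 0, giving b12 = 0, b13 = \frac{84}{85}, b23 = 0, i.e. R = \frac{13}{85} + \frac{84}{85} e_{1} e_{3}.
Its e_{1} e_{3} coefficient is already positive.
Answer: \frac{13}{85} + \frac{84}{85} e_{1} e_{3}. Uniqueness: Spin(3) -> SO(3) maps R and -R to the same rotation of trace -\frac{6549}{7225}; fixing the sign of the e_{1} e_{3} coefficient removes the ambiguity.


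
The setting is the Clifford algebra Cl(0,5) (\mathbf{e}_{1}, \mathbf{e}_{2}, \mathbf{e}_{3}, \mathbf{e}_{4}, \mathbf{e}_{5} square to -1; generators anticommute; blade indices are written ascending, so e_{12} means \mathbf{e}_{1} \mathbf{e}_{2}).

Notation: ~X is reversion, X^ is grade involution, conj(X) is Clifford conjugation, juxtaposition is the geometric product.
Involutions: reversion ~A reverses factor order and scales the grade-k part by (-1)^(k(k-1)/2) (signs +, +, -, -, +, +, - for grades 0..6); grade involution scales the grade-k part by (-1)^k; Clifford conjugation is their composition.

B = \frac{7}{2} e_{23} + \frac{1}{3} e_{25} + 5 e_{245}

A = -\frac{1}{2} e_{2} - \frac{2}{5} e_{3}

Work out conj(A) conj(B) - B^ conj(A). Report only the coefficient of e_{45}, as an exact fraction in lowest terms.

first term: -\frac{7}{5} e_{2} + \frac{7}{4} e_{3} + \frac{1}{6} e_{5} - \frac{5}{2} e_{45} + \frac{2}{15} e_{235} - 2 e_{2345}
second term: -\frac{7}{5} e_{2} + \frac{7}{4} e_{3} + \frac{1}{6} e_{5} + \frac{5}{2} e_{45} - \frac{2}{15} e_{235} - 2 e_{2345}
Answer: -5


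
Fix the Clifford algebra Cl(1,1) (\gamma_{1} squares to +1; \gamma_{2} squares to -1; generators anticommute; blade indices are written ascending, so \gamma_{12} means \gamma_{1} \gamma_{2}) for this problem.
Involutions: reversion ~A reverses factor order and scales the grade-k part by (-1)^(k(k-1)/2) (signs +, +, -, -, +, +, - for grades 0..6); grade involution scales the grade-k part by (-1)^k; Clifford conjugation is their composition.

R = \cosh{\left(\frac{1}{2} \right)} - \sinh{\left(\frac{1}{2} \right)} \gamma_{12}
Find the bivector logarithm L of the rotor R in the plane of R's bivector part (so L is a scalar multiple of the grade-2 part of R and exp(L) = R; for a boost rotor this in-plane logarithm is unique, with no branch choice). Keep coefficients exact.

The scalar part of R is \cosh{\left(\frac{1}{2} \right)}, giving the rapidity magnitude (cosh is even); the bivector part supplies orientation, its quotient by sinh of the rapidity is the plane, and L = rapidity * plane — unique in that plane, since flipping both signs leaves L unchanged.
Concretely: cosh(rapidity) = \cosh{\left(\frac{1}{2} \right)} gives rapidity = ±\frac{1}{2}, and since rapidity/sinh(rapidity) is even the sign is immaterial: L = (rapidity/sinh(rapidity)) * <R>_2 = (\frac{1}{2 \sinh{\left(\frac{1}{2} \right)}}) * <R>_2.
Answer: - \frac{1}{2} \gamma_{12}


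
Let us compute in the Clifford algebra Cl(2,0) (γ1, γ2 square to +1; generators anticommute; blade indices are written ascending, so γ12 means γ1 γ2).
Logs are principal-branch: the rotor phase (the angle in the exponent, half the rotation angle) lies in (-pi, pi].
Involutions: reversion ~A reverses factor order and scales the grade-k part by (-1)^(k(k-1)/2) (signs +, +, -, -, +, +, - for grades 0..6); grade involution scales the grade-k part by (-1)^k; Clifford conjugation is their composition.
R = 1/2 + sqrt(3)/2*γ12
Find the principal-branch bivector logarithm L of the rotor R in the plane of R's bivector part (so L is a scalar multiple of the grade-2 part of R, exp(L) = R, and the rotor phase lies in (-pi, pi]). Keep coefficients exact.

The scalar part of R is 1/2, which pins the rotor phase on the principal branch; dividing the bivector part by the sine of that phase recovers the unit plane, and L is the phase times that plane.
Concretely: cos(phase) = 1/2 gives phase = ±pi/3, and since phase/sin(phase) is even the sign is immaterial: L = (phase/sin(phase)) * <R>_2 = (2*sqrt(3)*pi/9) * <R>_2.
Answer: pi/3*γ12


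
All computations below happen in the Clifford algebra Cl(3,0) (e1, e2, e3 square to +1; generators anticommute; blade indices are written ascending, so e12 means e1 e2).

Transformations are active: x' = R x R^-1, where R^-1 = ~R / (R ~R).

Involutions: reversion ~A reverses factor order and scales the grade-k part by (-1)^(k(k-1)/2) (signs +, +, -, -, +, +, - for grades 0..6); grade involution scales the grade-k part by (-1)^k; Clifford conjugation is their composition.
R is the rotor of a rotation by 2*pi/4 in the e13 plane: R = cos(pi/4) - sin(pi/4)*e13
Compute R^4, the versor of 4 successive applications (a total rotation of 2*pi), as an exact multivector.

The rotor phase is half the rotation angle and phases add under composition, so 4 steps in the e13 plane accumulate phase 4*(pi/4) = pi: R^4 = cos(pi) - sin(pi)*e13.
cos(pi) = -1 and sin(pi) = 0, so R^4 = -1. The total rotation 2*pi is 1 full turn, so every vector returns to itself, yet the rotor is -1, on the OTHER sheet of the double cover (an odd number of 2*pi turns).
Answer: -1


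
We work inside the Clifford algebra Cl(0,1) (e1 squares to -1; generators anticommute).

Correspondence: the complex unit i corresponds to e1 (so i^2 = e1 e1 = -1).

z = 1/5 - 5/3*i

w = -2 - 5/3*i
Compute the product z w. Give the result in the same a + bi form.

In blades: z = 1/5 - 5/3*e1, w = -2 - 5/3*e1.
Distribute z over w term by term (generator squares from the signature, products reordered to ascending indices): (1/5)*w = -2/5 - 1/3*e1; (-5/3*e1)*w = -25/9 + 10/3*e1.
Sum: -143/45 + 3*e1; translating back through the correspondence:
Answer: -143/45 + 3i


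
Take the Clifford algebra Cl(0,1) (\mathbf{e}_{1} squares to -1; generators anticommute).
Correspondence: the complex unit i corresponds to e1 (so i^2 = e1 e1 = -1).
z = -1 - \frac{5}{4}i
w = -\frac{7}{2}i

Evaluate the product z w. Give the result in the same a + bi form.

In blades: z = -1 - \frac{5}{4} e_{1}, w = -\frac{7}{2} e_{1}.
Distribute z over w term by term (generator squares from the signature, products reordered to ascending indices): (-1)*w = \frac{7}{2} e_{1}; (-\frac{5}{4} e_{1})*w = -\frac{35}{8}.
Sum: -\frac{35}{8} + \frac{7}{2} e_{1}; translating back through the correspondence:
Answer: -\frac{35}{8} + \frac{7}{2}i


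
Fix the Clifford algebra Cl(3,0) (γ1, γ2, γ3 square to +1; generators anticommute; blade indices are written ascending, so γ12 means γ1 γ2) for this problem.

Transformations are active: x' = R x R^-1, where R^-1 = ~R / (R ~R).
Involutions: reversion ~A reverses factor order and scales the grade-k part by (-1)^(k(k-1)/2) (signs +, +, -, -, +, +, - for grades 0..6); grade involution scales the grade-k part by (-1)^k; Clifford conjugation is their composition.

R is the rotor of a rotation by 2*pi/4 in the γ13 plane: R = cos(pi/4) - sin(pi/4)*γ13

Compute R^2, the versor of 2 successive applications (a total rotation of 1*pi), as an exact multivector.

Rotor phase runs at HALF the rotation angle; powers of one rotor simply add phase, so after 2 steps in γ13 the phase is 2*pi/4 = pi/2 and R^2 = cos(pi/2) - sin(pi/2)*γ13.
cos(pi/2) = 0 and sin(pi/2) = 1, so R^2 = -γ13. The net rotation is 1*pi; the rotor keeps the half-angle phase exactly.
Answer: -γ13


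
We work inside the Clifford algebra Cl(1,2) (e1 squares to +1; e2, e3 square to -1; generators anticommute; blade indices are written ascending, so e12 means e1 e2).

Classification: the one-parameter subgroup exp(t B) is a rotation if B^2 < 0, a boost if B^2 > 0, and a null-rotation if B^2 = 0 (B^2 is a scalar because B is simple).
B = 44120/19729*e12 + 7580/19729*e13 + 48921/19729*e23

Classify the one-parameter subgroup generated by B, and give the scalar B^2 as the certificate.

B^2 term by term: the squares give (44120/19729)^2*(e12)^2 + (7580/19729)^2*(e13)^2 + (48921/19729)^2*(e23)^2 = 1946574400/389233441*(+1) + 57456400/389233441*(+1) + 2393264241/389233441*(-1) = -1 (each basis 2-blade squares to minus the product of its generators' squares); cross terms between blades sharing an index anticommute and cancel. So B^2 = -1.
Answer: rotation, certificate B^2 = -1. B^2 = -1 is basis-independent, so its sign is the whole story.


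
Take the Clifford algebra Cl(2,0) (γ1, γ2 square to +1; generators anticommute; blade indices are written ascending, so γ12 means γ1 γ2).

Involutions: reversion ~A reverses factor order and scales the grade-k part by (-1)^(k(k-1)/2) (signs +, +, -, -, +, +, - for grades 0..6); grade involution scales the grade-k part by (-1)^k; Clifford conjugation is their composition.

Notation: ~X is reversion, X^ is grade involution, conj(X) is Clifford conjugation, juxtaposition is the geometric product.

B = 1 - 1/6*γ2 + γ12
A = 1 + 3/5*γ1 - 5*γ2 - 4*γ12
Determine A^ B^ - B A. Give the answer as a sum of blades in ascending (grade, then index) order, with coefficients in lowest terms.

first term: 35/6 - 94/15*γ1 + 137/30*γ2 - 31/10*γ12
second term: 35/6 - 76/15*γ1 - 173/30*γ2 - 29/10*γ12
Answer: -6/5*γ1 + 31/3*γ2 - 1/5*γ12


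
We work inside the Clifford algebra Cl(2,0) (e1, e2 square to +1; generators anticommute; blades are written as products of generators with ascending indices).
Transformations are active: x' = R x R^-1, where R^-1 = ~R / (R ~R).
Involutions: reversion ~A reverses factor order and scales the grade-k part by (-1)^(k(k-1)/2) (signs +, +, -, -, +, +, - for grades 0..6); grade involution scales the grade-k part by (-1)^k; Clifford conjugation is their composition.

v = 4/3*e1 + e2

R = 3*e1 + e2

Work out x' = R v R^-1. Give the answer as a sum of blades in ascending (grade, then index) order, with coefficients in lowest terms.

~R = 3*e1 + e2, and R ~R = 10, so R^-1 = ~R / (10).
R v = 5 + 5/3*e1 e2
Answer: 5/3*e1


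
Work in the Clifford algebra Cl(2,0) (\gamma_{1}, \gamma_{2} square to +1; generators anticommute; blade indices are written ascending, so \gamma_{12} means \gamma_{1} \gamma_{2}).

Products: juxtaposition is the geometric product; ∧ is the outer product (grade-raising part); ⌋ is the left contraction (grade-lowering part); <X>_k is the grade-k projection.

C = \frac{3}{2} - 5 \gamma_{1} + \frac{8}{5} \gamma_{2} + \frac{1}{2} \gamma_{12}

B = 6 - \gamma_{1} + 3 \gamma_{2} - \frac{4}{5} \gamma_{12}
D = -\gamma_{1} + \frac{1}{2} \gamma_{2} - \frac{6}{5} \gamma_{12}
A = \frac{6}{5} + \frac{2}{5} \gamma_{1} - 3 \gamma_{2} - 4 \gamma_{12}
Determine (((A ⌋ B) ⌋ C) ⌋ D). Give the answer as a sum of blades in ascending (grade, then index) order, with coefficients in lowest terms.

step 1: -\frac{27}{5} - \frac{18}{5} \gamma_{1} + \frac{82}{25} \gamma_{2} - \frac{24}{25} \gamma_{12}
step 2: \frac{3907}{250} + \frac{634}{25} \gamma_{1} - \frac{261}{25} \gamma_{2} - \frac{27}{10} \gamma_{12}
step 3: -\frac{1691}{50} - \frac{7039}{250} \gamma_{1} - \frac{11309}{500} \gamma_{2} - \frac{11721}{625} \gamma_{12}
Answer: -\frac{1691}{50} - \frac{7039}{250} \gamma_{1} - \frac{11309}{500} \gamma_{2} - \frac{11721}{625} \gamma_{12}


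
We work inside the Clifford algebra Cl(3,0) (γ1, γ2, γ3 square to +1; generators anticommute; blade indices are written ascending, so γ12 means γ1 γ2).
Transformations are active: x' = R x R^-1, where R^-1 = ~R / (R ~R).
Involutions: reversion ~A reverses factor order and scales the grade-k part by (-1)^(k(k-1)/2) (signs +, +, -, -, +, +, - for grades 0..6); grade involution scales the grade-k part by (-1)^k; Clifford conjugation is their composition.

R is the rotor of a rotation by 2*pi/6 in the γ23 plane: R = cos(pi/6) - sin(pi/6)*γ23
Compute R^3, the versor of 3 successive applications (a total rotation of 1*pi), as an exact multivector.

Because a rotor carries half the rotation angle, composing 3 copies of this γ23-plane rotor multiplies the phase: 3*(pi/6) = pi/2, hence R^3 = cos(pi/2) - sin(pi/2)*γ23.
cos(pi/2) = 0 and sin(pi/2) = 1, so R^3 = -γ23. The net rotation is 1*pi; the rotor keeps the half-angle phase exactly.
Answer: -γ23


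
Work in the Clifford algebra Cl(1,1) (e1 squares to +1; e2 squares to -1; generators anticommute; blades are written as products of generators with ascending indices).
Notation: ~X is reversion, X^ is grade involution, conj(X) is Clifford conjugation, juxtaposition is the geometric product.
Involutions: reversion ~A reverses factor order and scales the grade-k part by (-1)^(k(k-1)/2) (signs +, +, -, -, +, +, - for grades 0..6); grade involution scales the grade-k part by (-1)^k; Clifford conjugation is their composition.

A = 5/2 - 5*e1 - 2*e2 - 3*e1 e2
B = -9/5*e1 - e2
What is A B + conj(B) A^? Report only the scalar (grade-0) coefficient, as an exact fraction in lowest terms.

first term: 7 - 15/2*e1 - 79/10*e2 + 7/5*e1 e2
second term: 7 + 3/2*e1 - 29/10*e2 - 7/5*e1 e2
Answer: 14


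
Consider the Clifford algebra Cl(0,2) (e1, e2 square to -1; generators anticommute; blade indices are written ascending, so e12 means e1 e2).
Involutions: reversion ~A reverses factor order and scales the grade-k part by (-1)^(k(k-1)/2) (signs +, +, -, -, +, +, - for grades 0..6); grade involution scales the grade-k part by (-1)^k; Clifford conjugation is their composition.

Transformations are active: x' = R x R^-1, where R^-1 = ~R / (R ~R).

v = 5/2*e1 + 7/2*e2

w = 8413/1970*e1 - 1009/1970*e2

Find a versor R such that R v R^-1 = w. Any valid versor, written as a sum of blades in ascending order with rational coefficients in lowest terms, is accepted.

Construction: equal norms (both -37/2) license R = v + w = 6669/985*e1 + 2943/985*e2 — nothing changes along that direction, while (v - w)/2 changes sign, so v maps onto w.
Answer: 6669/985*e1 + 2943/985*e2


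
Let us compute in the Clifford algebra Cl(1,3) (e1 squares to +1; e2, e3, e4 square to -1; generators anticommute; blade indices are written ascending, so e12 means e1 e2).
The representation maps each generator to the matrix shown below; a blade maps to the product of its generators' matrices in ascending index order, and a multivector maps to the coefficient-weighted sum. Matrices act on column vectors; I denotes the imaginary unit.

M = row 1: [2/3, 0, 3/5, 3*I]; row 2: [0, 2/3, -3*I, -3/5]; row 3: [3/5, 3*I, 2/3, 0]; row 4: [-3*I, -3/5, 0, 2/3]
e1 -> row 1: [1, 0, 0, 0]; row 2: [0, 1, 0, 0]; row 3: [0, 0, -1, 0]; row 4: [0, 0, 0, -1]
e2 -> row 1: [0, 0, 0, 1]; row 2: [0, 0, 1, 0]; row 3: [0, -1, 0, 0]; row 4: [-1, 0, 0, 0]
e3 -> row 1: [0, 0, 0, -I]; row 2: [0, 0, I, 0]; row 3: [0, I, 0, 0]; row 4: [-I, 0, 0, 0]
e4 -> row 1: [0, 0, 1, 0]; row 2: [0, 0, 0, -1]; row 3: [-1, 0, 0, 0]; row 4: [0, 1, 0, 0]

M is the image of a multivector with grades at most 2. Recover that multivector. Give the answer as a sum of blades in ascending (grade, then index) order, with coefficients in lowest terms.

Method: the blade images are trace-orthogonal — tr(rho(e_A) rho(e_B)^-1) = 4 if A = B and 0 otherwise — and rho(e_A)^-1 = (e_A)^2 * rho(e_A) with (e_A)^2 = +1 or -1, so the coefficient of e_A in the preimage is (e_A)^2 * tr(M rho(e_A))/4.
Nonzero projections over blades of grade <= 2: 1: (1)^2 = +1, tr(M 1) = 8/3, coefficient 2/3; e13: (e13)^2 = +1, tr(M rho(e13)) = -12, coefficient -3; e14: (e14)^2 = +1, tr(M rho(e14)) = 12/5, coefficient 3/5. Every other blade of grade <= 2 projects to 0.
Answer: 2/3 - 3*e13 + 3/5*e14


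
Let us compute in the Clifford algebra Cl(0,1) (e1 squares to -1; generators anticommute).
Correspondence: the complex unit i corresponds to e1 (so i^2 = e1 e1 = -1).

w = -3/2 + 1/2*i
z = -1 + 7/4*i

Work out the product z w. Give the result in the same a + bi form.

In blades: z = -1 + 7/4*e1, w = -3/2 + 1/2*e1.
Distribute z over w term by term (generator squares from the signature, products reordered to ascending indices): (-1)*w = 3/2 - 1/2*e1; (7/4*e1)*w = -7/8 - 21/8*e1.
Sum: 5/8 - 25/8*e1; translating back through the correspondence:
Answer: 5/8 - 25/8*i


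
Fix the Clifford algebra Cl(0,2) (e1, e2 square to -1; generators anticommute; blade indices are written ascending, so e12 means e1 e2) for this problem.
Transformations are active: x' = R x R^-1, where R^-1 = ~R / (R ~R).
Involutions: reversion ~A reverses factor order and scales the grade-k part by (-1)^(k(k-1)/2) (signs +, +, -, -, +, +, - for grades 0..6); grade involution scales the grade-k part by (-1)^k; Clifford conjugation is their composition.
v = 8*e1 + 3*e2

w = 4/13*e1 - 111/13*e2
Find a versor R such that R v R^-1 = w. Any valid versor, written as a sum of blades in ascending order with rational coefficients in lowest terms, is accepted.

Construction: equal norms (both -73) license R = v + w = 108/13*e1 - 72/13*e2 — nothing changes along that direction, while (v - w)/2 changes sign, so v maps onto w.
Answer: 108/13*e1 - 72/13*e2


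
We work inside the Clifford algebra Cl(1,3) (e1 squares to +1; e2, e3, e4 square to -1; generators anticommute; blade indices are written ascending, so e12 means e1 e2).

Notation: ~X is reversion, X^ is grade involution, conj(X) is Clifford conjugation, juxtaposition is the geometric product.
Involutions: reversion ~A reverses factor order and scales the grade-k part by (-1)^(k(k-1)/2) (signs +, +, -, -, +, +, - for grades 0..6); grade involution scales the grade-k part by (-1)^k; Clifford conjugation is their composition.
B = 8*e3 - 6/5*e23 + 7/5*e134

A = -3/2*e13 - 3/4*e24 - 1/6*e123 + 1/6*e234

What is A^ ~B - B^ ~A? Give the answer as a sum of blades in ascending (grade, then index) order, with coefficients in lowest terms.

first term: 59/5*e1 + 23/10*e4 - 29/10*e12 - 11/10*e24 + 9/10*e34 + 21/20*e123 + 6*e234
second term: -59/5*e1 - 23/10*e4 + 29/10*e12 + 11/10*e24 - 9/10*e34 + 21/20*e123 + 6*e234
Answer: 118/5*e1 + 23/5*e4 - 29/5*e12 - 11/5*e24 + 9/5*e34


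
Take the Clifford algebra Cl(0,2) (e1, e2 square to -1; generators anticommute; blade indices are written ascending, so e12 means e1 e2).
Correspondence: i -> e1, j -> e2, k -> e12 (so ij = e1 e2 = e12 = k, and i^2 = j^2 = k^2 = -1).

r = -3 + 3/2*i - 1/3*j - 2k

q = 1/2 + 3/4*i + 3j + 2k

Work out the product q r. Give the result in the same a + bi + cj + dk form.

In blades: q = 1/2 + 3/4*e1 + 3*e2 + 2*e12, r = -3 + 3/2*e1 - 1/3*e2 - 2*e12.
Distribute q over r term by term (generator squares from the signature, products reordered to ascending indices): (1/2)*r = -3/2 + 3/4*e1 - 1/6*e2 - e12; (3/4*e1)*r = -9/8 - 9/4*e1 + 3/2*e2 - 1/4*e12; (3*e2)*r = 1 - 6*e1 - 9*e2 - 9/2*e12; (2*e12)*r = 4 + 2/3*e1 + 3*e2 - 6*e12.
Sum: 19/8 - 41/6*e1 - 14/3*e2 - 47/4*e12; translating back through the correspondence:
Answer: 19/8 - 41/6*i - 14/3*j - 47/4*k


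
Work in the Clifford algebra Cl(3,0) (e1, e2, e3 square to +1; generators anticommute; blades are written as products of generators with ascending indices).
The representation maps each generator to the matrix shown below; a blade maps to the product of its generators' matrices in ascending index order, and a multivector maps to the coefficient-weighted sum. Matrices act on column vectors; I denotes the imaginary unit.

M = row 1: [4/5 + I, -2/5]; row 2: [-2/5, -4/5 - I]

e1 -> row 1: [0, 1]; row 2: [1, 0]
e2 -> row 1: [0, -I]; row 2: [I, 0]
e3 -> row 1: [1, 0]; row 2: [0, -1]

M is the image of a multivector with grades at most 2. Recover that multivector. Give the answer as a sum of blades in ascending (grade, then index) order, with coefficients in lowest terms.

Method: 1, rho(e1), rho(e2), rho(e3) form a trace-orthogonal basis of the 2x2 complex matrices (tr(X Y) = 2 if X = Y, else 0), so M = m0*1 + m1*rho(e1) + m2*rho(e2) + m3*rho(e3) with m0 = tr(M)/2 = 0, m1 = tr(M rho(e1))/2 = -2/5, m2 = tr(M rho(e2))/2 = 0, m3 = tr(M rho(e3))/2 = 4/5 + I.
Multiplying table entries, the bivector images are rho(e1 e2) = I*rho(e3), rho(e1 e3) = -I*rho(e2), rho(e2 e3) = I*rho(e1); with real blade coefficients the real parts of m0..m3 are the coefficients of 1, e1, e2, e3 and the imaginary parts give the bivectors (e2 e3: Im m1, e1 e3: -Im m2, e1 e2: Im m3).
Answer: -2/5*e1 + 4/5*e3 + e1 e2


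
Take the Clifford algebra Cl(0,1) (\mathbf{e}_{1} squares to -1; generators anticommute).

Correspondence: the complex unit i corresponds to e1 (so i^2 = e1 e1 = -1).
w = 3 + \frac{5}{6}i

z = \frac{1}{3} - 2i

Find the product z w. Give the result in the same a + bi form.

In blades: z = \frac{1}{3} - 2 e_{1}, w = 3 + \frac{5}{6} e_{1}.
Distribute z over w term by term (generator squares from the signature, products reordered to ascending indices): (\frac{1}{3})*w = 1 + \frac{5}{18} e_{1}; (-2 e_{1})*w = \frac{5}{3} - 6 e_{1}.
Sum: \frac{8}{3} - \frac{103}{18} e_{1}; translating back through the correspondence:
Answer: \frac{8}{3} - \frac{103}{18}i


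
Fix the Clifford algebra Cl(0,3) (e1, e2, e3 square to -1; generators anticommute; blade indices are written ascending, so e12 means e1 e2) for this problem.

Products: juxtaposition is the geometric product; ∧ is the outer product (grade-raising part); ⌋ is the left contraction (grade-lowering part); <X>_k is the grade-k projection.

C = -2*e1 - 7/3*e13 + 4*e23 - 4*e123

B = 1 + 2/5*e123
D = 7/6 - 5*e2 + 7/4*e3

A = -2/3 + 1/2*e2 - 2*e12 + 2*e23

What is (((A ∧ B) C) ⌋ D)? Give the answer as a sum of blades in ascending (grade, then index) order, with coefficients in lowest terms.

step 1: -2/3 + 1/2*e2 - 2*e12 + 2*e23 - 4/15*e123
step 2: -104/15 + 52/5*e1 + 208/45*e2 - 10*e3 + 17/3*e12 + 68/9*e13 + 22/15*e23 - 1/6*e123
step 3: 2927/90 + 104/3*e2 - 182/15*e3
Answer: 2927/90 + 104/3*e2 - 182/15*e3


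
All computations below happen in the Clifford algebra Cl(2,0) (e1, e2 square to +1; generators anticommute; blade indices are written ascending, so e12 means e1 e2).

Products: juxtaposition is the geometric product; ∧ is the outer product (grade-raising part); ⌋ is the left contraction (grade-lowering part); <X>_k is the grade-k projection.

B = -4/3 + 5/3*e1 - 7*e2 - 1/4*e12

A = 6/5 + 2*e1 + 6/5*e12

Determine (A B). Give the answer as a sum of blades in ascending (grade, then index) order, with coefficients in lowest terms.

step 1: 61/30 - 136/15*e1 - 109/10*e2 - 159/10*e12
Answer: 61/30 - 136/15*e1 - 109/10*e2 - 159/10*e12


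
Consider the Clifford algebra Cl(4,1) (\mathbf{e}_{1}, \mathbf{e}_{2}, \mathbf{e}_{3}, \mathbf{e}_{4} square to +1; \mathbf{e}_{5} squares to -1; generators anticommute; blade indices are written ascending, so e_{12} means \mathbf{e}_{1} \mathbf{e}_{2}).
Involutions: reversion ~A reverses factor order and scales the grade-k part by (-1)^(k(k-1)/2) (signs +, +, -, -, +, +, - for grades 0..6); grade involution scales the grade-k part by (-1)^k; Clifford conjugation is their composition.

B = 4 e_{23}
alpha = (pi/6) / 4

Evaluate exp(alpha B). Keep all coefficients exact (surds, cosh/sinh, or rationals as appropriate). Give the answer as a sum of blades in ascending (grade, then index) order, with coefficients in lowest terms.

B^2 = (4)^2*(e_{23})^2 = 16*(-1) = -16 (a basis 2-blade squares to minus the product of its generators' squares).
B^2 = -16 — circular case — the even/odd split gives cos and sin: l = 4, alpha*l = \frac{\pi}{6}, so exp(alpha B) = cos(\frac{\pi}{6}) + (sin(\frac{\pi}{6})/4)*B = \frac{\sqrt{3}}{2} + (\frac{1}{8})*B.
Answer: \frac{\sqrt{3}}{2} + \frac{1}{2} e_{23}


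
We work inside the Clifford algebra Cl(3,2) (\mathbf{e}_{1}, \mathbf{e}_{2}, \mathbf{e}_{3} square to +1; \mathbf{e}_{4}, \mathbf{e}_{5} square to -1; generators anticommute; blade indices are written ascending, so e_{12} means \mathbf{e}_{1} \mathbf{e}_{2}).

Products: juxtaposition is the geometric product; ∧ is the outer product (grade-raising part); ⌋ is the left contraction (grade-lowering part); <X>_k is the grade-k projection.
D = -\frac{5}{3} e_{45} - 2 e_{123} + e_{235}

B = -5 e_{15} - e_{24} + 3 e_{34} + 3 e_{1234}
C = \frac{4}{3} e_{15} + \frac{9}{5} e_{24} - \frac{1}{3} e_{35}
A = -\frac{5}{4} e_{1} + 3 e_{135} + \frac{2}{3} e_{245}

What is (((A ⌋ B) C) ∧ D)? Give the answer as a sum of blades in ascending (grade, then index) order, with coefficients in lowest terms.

step 1: \frac{25}{4} e_{5} - \frac{15}{4} e_{234}
step 2: \frac{25}{3} e_{1} + \frac{14}{3} e_{3} + 10 e_{245} + 5 e_{12345}
step 3: -\frac{125}{9} e_{145} - \frac{70}{9} e_{345} + \frac{25}{3} e_{1235}
Answer: -\frac{125}{9} e_{145} - \frac{70}{9} e_{345} + \frac{25}{3} e_{1235}


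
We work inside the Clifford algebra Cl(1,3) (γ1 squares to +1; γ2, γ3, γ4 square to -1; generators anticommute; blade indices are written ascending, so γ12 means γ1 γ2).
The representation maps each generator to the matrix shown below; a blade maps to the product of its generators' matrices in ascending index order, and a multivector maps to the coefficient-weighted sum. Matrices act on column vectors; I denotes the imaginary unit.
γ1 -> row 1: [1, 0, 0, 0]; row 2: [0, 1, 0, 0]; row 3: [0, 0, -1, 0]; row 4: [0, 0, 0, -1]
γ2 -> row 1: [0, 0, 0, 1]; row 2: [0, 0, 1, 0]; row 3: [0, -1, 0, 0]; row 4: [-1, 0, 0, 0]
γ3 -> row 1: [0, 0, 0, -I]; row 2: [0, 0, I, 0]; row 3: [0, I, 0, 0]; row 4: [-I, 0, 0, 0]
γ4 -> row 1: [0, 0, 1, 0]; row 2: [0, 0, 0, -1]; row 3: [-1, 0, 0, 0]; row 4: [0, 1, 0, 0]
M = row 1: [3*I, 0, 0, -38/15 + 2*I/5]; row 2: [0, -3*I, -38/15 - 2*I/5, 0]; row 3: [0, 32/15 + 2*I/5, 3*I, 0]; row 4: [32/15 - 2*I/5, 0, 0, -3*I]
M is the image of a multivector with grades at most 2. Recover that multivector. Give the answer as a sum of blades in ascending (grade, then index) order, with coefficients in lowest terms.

Method: the blade images are trace-orthogonal — tr(rho(e_A) rho(e_B)^-1) = 4 if A = B and 0 otherwise — and rho(e_A)^-1 = (e_A)^2 * rho(e_A) with (e_A)^2 = +1 or -1, so the coefficient of e_A in the preimage is (e_A)^2 * tr(M rho(e_A))/4.
Nonzero projections over blades of grade <= 2: γ2: (γ2)^2 = -1, tr(M rho(γ2)) = 28/3, coefficient -7/3; γ12: (γ12)^2 = +1, tr(M rho(γ12)) = -4/5, coefficient -1/5; γ13: (γ13)^2 = +1, tr(M rho(γ13)) = -8/5, coefficient -2/5; γ23: (γ23)^2 = -1, tr(M rho(γ23)) = 12, coefficient -3. Every other blade of grade <= 2 projects to 0.
Answer: -7/3*γ2 - 1/5*γ12 - 2/5*γ13 - 3*γ23


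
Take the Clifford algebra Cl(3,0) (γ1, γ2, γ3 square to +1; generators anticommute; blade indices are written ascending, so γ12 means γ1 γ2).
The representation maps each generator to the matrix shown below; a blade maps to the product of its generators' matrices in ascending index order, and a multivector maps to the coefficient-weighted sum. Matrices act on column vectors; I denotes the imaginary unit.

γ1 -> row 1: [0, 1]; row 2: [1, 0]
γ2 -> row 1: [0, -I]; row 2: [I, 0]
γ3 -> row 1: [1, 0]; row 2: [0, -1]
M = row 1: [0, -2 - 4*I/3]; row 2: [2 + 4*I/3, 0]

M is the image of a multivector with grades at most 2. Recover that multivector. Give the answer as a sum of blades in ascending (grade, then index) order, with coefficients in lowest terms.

Method: 1, rho(γ1), rho(γ2), rho(γ3) form a trace-orthogonal basis of the 2x2 complex matrices (tr(X Y) = 2 if X = Y, else 0), so M = m0*1 + m1*rho(γ1) + m2*rho(γ2) + m3*rho(γ3) with m0 = tr(M)/2 = 0, m1 = tr(M rho(γ1))/2 = 0, m2 = tr(M rho(γ2))/2 = 4/3 - 2*I, m3 = tr(M rho(γ3))/2 = 0.
Multiplying table entries, the bivector images are rho(γ12) = I*rho(γ3), rho(γ13) = -I*rho(γ2), rho(γ23) = I*rho(γ1); with real blade coefficients the real parts of m0..m3 are the coefficients of 1, γ1, γ2, γ3 and the imaginary parts give the bivectors (γ23: Im m1, γ13: -Im m2, γ12: Im m3).
Answer: 4/3*γ2 + 2*γ13


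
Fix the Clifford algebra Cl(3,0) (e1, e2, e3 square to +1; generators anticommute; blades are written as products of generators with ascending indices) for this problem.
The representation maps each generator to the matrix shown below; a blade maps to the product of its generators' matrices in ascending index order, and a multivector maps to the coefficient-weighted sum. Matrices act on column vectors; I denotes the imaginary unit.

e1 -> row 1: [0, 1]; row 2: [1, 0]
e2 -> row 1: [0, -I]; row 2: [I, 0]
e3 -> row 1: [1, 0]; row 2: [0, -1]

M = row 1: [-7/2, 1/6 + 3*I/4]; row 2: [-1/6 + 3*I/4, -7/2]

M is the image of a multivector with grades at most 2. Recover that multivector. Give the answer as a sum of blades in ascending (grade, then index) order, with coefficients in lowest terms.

Method: 1, rho(e1), rho(e2), rho(e3) form a trace-orthogonal basis of the 2x2 complex matrices (tr(X Y) = 2 if X = Y, else 0), so M = m0*1 + m1*rho(e1) + m2*rho(e2) + m3*rho(e3) with m0 = tr(M)/2 = -7/2, m1 = tr(M rho(e1))/2 = 3*I/4, m2 = tr(M rho(e2))/2 = I/6, m3 = tr(M rho(e3))/2 = 0.
Multiplying table entries, the bivector images are rho(e1 e2) = I*rho(e3), rho(e1 e3) = -I*rho(e2), rho(e2 e3) = I*rho(e1); with real blade coefficients the real parts of m0..m3 are the coefficients of 1, e1, e2, e3 and the imaginary parts give the bivectors (e2 e3: Im m1, e1 e3: -Im m2, e1 e2: Im m3).
Answer: -7/2 - 1/6*e1 e3 + 3/4*e2 e3


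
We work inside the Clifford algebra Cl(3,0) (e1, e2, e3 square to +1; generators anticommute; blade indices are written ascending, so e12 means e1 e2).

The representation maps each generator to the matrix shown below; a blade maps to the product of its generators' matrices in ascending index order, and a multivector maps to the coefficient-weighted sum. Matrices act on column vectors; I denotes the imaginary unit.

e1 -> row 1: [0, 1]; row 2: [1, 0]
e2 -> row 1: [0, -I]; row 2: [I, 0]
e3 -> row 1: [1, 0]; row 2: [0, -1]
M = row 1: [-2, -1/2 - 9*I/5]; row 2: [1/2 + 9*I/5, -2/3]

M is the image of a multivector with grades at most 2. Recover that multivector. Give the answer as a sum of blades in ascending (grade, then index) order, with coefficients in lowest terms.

Method: 1, rho(e1), rho(e2), rho(e3) form a trace-orthogonal basis of the 2x2 complex matrices (tr(X Y) = 2 if X = Y, else 0), so M = m0*1 + m1*rho(e1) + m2*rho(e2) + m3*rho(e3) with m0 = tr(M)/2 = -4/3, m1 = tr(M rho(e1))/2 = 0, m2 = tr(M rho(e2))/2 = 9/5 - I/2, m3 = tr(M rho(e3))/2 = -2/3.
Multiplying table entries, the bivector images are rho(e12) = I*rho(e3), rho(e13) = -I*rho(e2), rho(e23) = I*rho(e1); with real blade coefficients the real parts of m0..m3 are the coefficients of 1, e1, e2, e3 and the imaginary parts give the bivectors (e23: Im m1, e13: -Im m2, e12: Im m3).
Answer: -4/3 + 9/5*e2 - 2/3*e3 + 1/2*e13
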